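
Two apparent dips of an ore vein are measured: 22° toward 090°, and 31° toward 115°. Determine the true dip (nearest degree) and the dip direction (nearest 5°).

Represent each trace as a vector plunging at its apparent dip toward its trend (east-north-up frame): v₁ = (0.927, 0.000, -0.375), v₂ = (0.777, -0.362, -0.515).
n = v₁ × v₂ = (0.136, -0.187, 0.336) (taken with n_z > 0).
Dip δ = arctan(|n_h|/n_z) = arctan(0.231/0.336) = 34.5°.
The horizontal component of n points toward azimuth atan2(n_x, n_y) = 144°, the dip direction.

true dip 34°, dip direction 145°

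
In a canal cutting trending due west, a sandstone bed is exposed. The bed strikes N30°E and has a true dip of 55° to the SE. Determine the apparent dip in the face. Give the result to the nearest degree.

51°

Angle between strike (N30°E) and section (due west): β = 60°.
tan(apparent dip) = tan 55° · sin 60° = 1.2368
apparent dip = arctan 1.2368 = 51.04°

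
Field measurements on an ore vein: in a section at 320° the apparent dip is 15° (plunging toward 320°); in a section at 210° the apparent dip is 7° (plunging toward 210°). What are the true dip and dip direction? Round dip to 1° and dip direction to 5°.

The two traces are lines in the plane: v₁ = (sin 320°·cos 15°, cos 320°·cos 15°, −sin 15°), v₂ = (sin 210°·cos 7°, cos 210°·cos 7°, −sin 7°).
Cross product v₁ × v₂ gives the pole to the plane: n ∝ (-0.313, 0.053, 0.901).
True dip = arccos(n_z / |n|) = arccos(0.9433) = 19.4°.
Dip direction = atan2(-0.313, 0.053) = 280° (azimuth of n's horizontal projection).

true dip 19°, dip direction 280°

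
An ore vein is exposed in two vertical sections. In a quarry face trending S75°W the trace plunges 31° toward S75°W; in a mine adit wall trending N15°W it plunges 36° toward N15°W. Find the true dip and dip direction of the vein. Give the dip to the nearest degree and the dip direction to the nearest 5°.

true dip 43°, dip direction 305°

The two traces are lines in the plane: v₁ = (sin 255°·cos 31°, cos 255°·cos 31°, −sin 31°), v₂ = (sin 345°·cos 36°, cos 345°·cos 36°, −sin 36°).
n = v₁ × v₂ = (-0.533, 0.379, 0.693) (taken with n_z > 0).
Dip δ = arctan(|n_h|/n_z) = arctan(0.654/0.693) = 43.3°.
The horizontal component of n points toward azimuth atan2(n_x, n_y) = 305°, the dip direction.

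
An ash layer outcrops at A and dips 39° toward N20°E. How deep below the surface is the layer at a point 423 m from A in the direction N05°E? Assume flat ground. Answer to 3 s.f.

The hole lies 15° from the dip direction, so the down-dip offset is 423 × cos 15° = 408.59 m.
Depth = down-dip offset × tan(dip) = 408.59 × tan 39° = 408.59 × 0.8098
Depth = 330.87 m

331 m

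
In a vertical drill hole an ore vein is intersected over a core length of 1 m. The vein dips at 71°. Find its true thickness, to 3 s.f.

True thickness t = h · cos(dip) = 1 × cos 71°
t = 1 × 0.3256 = 0.326 m

0.326 m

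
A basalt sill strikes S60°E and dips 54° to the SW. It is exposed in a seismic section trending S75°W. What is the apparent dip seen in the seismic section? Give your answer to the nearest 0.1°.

44.2°

The section lies 45° from the strike.
tan(apparent dip) = tan 54° · sin 45° = 0.9732
apparent dip = arctan 0.9732 = 44.22°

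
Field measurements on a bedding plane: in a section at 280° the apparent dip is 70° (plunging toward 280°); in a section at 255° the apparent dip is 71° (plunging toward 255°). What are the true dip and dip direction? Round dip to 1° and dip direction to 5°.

Each apparent-dip line lies in the plane. As unit vectors (x east, y north, z up), v₁ plunges 70°→280° and v₂ plunges 71°→255°.
n = v₁ × v₂ = (-0.135, -0.023, 0.047) (taken with n_z > 0).
tan δ = √(n_x²+n_y²)/n_z = 0.137/0.047, so δ = 71.1°.
Dip direction = atan2(-0.135, -0.023) = 260° (azimuth of n's horizontal projection).

true dip 71°, dip direction 260°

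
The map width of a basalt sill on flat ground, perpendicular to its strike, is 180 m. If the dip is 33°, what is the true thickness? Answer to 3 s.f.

98.0 m

True thickness t = w · sin(dip) = 180 × sin 33°
t = 180 × 0.5446 = 98.035 m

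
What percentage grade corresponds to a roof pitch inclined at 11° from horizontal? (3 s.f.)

grade % = 100 × tan 11° = 100 × 0.1944

19.4%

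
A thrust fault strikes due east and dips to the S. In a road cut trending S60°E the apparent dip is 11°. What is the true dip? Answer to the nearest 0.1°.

21.2°

β = acute angle between strike due east and section S60°E = 30°.
tan δ = tan α / sin β = tan 11° / sin 30° = 0.1944 / 0.5000 = 0.3888
δ = arctan(0.3888) = 21.24°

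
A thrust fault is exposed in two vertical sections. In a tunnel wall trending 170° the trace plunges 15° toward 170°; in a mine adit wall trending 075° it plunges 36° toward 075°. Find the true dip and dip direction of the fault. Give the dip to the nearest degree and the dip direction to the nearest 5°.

Represent each trace as a vector plunging at its apparent dip toward its trend (east-north-up frame): v₁ = (0.168, -0.951, -0.259), v₂ = (0.781, 0.209, -0.588).
The plane normal is n = v₁ × v₂ ∝ (0.613, -0.104, 0.778).
True dip = arccos(n_z / |n|) = arccos(0.7812) = 38.6°.
The horizontal component of n points toward azimuth atan2(n_x, n_y) = 100°, the dip direction.

true dip 39°, dip direction 100°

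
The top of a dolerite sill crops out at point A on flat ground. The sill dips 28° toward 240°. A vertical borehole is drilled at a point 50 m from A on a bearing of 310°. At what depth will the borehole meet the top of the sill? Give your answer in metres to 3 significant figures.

The hole lies 70° from the dip direction, so the down-dip offset is 50 × cos 70° = 17.10 m.
Depth = down-dip offset × tan(dip) = 17.10 × tan 28° = 17.10 × 0.5317
Depth = 9.09 m

9.09 m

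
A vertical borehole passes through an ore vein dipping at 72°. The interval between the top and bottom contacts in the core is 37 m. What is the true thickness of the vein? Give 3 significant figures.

11.4 m

True thickness t = h · cos(dip) = 37 × cos 72°
t = 37 × 0.3090 = 11.434 m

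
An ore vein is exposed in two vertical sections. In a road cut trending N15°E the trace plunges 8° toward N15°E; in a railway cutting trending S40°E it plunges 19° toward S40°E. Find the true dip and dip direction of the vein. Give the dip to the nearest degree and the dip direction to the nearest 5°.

true dip 28°, dip direction 090°

Each apparent-dip line lies in the plane. As unit vectors (x east, y north, z up), v₁ plunges 8°→N15°E and v₂ plunges 19°→S40°E.
The plane normal is n = v₁ × v₂ ∝ (0.412, 0.001, 0.767).
True dip = arccos(n_z / |n|) = arccos(0.8808) = 28.3°.
Dip direction = atan2(0.412, 0.001) = 90° (azimuth of n's horizontal projection).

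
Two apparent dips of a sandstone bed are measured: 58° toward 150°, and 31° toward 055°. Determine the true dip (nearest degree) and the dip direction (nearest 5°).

true dip 60°, dip direction 125°

Represent each trace as a vector plunging at its apparent dip toward its trend (east-north-up frame): v₁ = (0.265, -0.459, -0.848), v₂ = (0.702, 0.492, -0.515).
n = v₁ × v₂ = (0.653, -0.459, 0.453) (taken with n_z > 0).
True dip = arccos(n_z / |n|) = arccos(0.4931) = 60.5°.
Dip direction = atan2(0.653, -0.459) = 125° (azimuth of n's horizontal projection).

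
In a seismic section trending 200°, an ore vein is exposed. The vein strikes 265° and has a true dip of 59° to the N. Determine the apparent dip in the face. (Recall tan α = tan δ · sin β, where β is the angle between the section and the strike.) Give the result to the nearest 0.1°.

56.5°

The strike is 265° and the section trends 200°; the acute angle between them is β = 65°.
tan(apparent dip) = tan 59° · sin 65° = 1.5083
α = arctan(1.5083) = 56.46°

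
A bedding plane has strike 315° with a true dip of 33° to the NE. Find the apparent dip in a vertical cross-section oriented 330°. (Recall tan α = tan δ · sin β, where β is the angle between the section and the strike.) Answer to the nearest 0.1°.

9.5°

Angle between strike (315°) and section (330°): β = 15°.
tan(apparent dip) = tan 33° · sin 15° = 0.1681
α = arctan(0.1681) = 9.54°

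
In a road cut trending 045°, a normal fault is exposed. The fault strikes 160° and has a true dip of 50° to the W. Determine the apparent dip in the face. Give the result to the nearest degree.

The strike is 160° and the section trends 045°; the acute angle between them is β = 65°.
tan(apparent dip) = tan 50° · sin 65° = 1.0801
α = arctan(1.0801) = 47.21°

47°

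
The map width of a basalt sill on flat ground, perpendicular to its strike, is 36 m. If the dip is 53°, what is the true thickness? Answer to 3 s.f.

True thickness t = w · sin(dip) = 36 × sin 53°
t = 36 × 0.7986 = 28.751 m

28.8 m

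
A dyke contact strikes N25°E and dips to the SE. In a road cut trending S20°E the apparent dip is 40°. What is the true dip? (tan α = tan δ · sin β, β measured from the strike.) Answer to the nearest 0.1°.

β = acute angle between strike N25°E and section S20°E = 45°.
tan(true dip) = tan 40° / sin 45° = 1.1867
true dip = arctan 1.1867 = 49.88°

49.9°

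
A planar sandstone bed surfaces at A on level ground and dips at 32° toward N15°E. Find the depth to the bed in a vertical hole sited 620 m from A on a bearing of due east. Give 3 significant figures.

100 m

The hole lies 75° from the dip direction, so the down-dip offset is 620 × cos 75° = 160.47 m.
Depth = down-dip offset × tan(dip) = 160.47 × tan 32° = 160.47 × 0.6249
Depth = 100.27 m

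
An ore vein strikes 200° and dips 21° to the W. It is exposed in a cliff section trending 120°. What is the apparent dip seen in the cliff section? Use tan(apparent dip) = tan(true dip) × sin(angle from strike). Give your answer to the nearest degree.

21°

Angle between strike (200°) and section (120°): β = 80°.
tan α = tan 21° × sin 80° = 0.3839 × 0.9848 = 0.3780
apparent dip = arctan 0.3780 = 20.71°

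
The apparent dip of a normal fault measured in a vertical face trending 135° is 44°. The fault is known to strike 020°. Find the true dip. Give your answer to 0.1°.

The section is 65° from the strike.
tan δ = tan α / sin β = tan 44° / sin 65° = 0.9657 / 0.9063 = 1.0655
true dip = arctan 1.0655 = 46.82°

46.8°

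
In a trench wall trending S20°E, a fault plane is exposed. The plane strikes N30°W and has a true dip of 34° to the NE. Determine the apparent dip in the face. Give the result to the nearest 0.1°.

Angle between strike (N30°W) and section (S20°E): β = 10°.
tan(apparent dip) = tan 34° · sin 10° = 0.1171
apparent dip = arctan 0.1171 = 6.68°

6.7°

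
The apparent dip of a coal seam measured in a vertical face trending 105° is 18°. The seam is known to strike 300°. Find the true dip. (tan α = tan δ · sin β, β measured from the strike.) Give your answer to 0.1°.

51.5°

The section is 15° from the strike.
tan δ = tan α / sin β = tan 18° / sin 15° = 0.3249 / 0.2588 = 1.2554
δ = arctan(1.2554) = 51.46°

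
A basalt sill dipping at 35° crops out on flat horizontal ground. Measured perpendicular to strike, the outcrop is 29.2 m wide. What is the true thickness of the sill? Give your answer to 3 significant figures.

True thickness t = w · sin(dip) = 29.2 × sin 35°
t = 29.2 × 0.5736 = 16.748 m

16.7 m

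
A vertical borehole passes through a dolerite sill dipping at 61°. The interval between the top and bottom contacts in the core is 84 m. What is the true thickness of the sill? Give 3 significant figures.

True thickness t = h · cos(dip) = 84 × cos 61°
t = 84 × 0.4848 = 40.724 m

40.7 m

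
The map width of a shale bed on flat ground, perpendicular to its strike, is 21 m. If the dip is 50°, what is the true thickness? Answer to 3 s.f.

True thickness t = w · sin(dip) = 21 × sin 50°
t = 21 × 0.7660 = 16.087 m

16.1 m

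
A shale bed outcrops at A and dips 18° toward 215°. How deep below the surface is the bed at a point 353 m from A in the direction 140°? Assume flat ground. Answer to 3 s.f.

29.7 m

The hole lies 75° from the dip direction, so the down-dip offset is 353 × cos 75° = 91.36 m.
Depth = down-dip offset × tan(dip) = 91.36 × tan 18° = 91.36 × 0.3249
Depth = 29.69 m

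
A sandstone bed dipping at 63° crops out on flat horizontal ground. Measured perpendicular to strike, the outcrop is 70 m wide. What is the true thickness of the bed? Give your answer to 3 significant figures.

True thickness t = w · sin(dip) = 70 × sin 63°
t = 70 × 0.8910 = 62.370 m

62.4 m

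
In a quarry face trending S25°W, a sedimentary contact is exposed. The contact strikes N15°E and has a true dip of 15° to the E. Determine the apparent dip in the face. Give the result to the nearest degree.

3°

The strike is N15°E and the section trends S25°W; the acute angle between them is β = 10°.
tan(apparent dip) = tan 15° · sin 10° = 0.0465
apparent dip = arctan 0.0465 = 2.66°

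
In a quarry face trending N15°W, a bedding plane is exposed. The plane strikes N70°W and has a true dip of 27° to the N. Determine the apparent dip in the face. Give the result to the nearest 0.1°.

The strike is N70°W and the section trends N15°W; the acute angle between them is β = 55°.
tan(apparent dip) = tan 27° · sin 55° = 0.4174
apparent dip = arctan 0.4174 = 22.65°

22.7°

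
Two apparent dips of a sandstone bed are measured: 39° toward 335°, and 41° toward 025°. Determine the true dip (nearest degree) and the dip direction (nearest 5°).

true dip 43°, dip direction 005°

Represent each trace as a vector plunging at its apparent dip toward its trend (east-north-up frame): v₁ = (-0.328, 0.704, -0.629), v₂ = (0.319, 0.684, -0.656).
Cross product v₁ × v₂ gives the pole to the plane: n ∝ (0.032, 0.416, 0.449).
tan δ = √(n_x²+n_y²)/n_z = 0.417/0.449, so δ = 42.9°.
The horizontal component of n points toward azimuth atan2(n_x, n_y) = 4°, the dip direction.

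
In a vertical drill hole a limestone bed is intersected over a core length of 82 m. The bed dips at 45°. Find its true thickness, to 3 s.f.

True thickness t = h · cos(dip) = 82 × cos 45°
t = 82 × 0.7071 = 57.983 m

58.0 m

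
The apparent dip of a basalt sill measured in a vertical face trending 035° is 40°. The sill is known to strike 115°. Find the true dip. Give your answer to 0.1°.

40.4°

The section is 80° from the strike.
tan(true dip) = tan 40° / sin 80° = 0.8520
δ = arctan(0.8520) = 40.43°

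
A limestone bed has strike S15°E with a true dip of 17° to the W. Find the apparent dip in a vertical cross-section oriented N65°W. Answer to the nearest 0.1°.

The section lies 50° from the strike.
tan(apparent dip) = tan 17° · sin 50° = 0.2342
α = arctan(0.2342) = 13.18°

13.2°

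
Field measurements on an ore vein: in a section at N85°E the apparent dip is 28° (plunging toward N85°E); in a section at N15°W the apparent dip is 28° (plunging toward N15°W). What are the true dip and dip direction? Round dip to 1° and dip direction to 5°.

Represent each trace as a vector plunging at its apparent dip toward its trend (east-north-up frame): v₁ = (0.880, 0.077, -0.469), v₂ = (-0.229, 0.853, -0.469).
n = v₁ × v₂ = (0.364, 0.520, 0.768) (taken with n_z > 0).
tan δ = √(n_x²+n_y²)/n_z = 0.635/0.768, so δ = 39.6°.
Dip direction = atan2(0.364, 0.520) = 35° (azimuth of n's horizontal projection).

true dip 40°, dip direction 035°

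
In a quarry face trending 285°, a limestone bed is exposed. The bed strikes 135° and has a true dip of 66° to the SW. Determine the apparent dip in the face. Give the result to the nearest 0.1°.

48.3°

The strike is 135° and the section trends 285°; the acute angle between them is β = 30°.
tan(apparent dip) = tan 66° · sin 30° = 1.1230
α = arctan(1.1230) = 48.32°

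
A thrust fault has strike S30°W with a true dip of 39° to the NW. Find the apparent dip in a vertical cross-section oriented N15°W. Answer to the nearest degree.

Angle between strike (S30°W) and section (N15°W): β = 45°.
tan α = tan 39° × sin 45° = 0.8098 × 0.7071 = 0.5726
apparent dip = arctan 0.5726 = 29.80°

30°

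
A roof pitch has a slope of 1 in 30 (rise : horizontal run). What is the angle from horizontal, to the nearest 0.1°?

1.9°

tan θ = 1/30 = 0.0333
θ = arctan(0.0333) = 1.91°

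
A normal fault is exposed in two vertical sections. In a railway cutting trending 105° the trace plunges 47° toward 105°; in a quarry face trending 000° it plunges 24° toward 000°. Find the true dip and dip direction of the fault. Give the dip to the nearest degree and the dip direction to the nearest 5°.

The two traces are lines in the plane: v₁ = (sin 105°·cos 47°, cos 105°·cos 47°, −sin 47°), v₂ = (sin 0°·cos 24°, cos 0°·cos 24°, −sin 24°).
The plane normal is n = v₁ × v₂ ∝ (0.740, 0.268, 0.602).
Dip δ = arctan(|n_h|/n_z) = arctan(0.787/0.602) = 52.6°.
Dip direction = atan2(0.740, 0.268) = 70° (azimuth of n's horizontal projection).

true dip 53°, dip direction 070°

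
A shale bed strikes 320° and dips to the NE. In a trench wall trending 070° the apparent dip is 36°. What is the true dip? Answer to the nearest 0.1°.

37.7°

β = acute angle between strike 320° and section 070° = 70°.
tan(true dip) = tan 36° / sin 70° = 0.7732
δ = arctan(0.7732) = 37.71°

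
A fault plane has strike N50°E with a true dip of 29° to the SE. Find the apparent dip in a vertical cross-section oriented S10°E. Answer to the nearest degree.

26°

Angle between strike (N50°E) and section (S10°E): β = 60°.
tan(apparent dip) = tan 29° · sin 60° = 0.4800
apparent dip = arctan 0.4800 = 25.64°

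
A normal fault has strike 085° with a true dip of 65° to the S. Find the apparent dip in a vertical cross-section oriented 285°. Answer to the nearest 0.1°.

Angle between strike (085°) and section (285°): β = 20°.
tan(apparent dip) = tan 65° · sin 20° = 0.7335
α = arctan(0.7335) = 36.26°

36.3°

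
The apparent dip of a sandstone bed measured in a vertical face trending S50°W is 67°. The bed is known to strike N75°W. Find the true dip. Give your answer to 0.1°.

The section is 55° from the strike.
tan(true dip) = tan 67° / sin 55° = 2.8760
true dip = arctan 2.8760 = 70.83°

70.8°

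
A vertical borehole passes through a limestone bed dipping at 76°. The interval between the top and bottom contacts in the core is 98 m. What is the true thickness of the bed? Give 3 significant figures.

True thickness t = h · cos(dip) = 98 × cos 76°
t = 98 × 0.2419 = 23.708 m

23.7 m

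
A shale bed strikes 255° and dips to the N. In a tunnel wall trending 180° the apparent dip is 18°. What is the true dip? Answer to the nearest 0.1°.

β = acute angle between strike 255° and section 180° = 75°.
tan δ = tan α / sin β = tan 18° / sin 75° = 0.3249 / 0.9659 = 0.3364
δ = arctan(0.3364) = 18.59°

18.6°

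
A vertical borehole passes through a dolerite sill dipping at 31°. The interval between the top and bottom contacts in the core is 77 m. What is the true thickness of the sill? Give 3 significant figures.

66.0 m

True thickness t = h · cos(dip) = 77 × cos 31°
t = 77 × 0.8572 = 66.002 m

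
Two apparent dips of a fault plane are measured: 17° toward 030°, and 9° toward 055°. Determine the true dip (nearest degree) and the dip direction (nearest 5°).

Represent each trace as a vector plunging at its apparent dip toward its trend (east-north-up frame): v₁ = (0.478, 0.828, -0.292), v₂ = (0.809, 0.567, -0.156).
The plane normal is n = v₁ × v₂ ∝ (-0.036, 0.162, 0.399).
Dip δ = arctan(|n_h|/n_z) = arctan(0.166/0.399) = 22.5°.
Dip direction = atan2(-0.036, 0.162) = 347° (azimuth of n's horizontal projection).

true dip 23°, dip direction 345°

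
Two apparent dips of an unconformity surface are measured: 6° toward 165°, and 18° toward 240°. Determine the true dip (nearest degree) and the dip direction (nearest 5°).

true dip 18°, dip direction 235°

The two traces are lines in the plane: v₁ = (sin 165°·cos 6°, cos 165°·cos 6°, −sin 6°), v₂ = (sin 240°·cos 18°, cos 240°·cos 18°, −sin 18°).
Cross product v₁ × v₂ gives the pole to the plane: n ∝ (-0.247, -0.166, 0.914).
Dip δ = arctan(|n_h|/n_z) = arctan(0.298/0.914) = 18.0°.
Dip direction = atan2(-0.247, -0.166) = 236° (azimuth of n's horizontal projection).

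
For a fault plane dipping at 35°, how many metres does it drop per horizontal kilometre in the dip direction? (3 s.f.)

drop per km = 1000 × tan 35° = 1000 × 0.7002

700 m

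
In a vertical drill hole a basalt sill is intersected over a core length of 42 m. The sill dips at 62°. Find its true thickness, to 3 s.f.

True thickness t = h · cos(dip) = 42 × cos 62°
t = 42 × 0.4695 = 19.718 m

19.7 m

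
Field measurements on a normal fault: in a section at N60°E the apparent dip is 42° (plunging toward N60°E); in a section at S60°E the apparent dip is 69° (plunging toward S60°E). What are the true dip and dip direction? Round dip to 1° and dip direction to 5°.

The two traces are lines in the plane: v₁ = (sin 60°·cos 42°, cos 60°·cos 42°, −sin 42°), v₂ = (sin 120°·cos 69°, cos 120°·cos 69°, −sin 69°).
n = v₁ × v₂ = (0.467, -0.393, 0.231) (taken with n_z > 0).
tan δ = √(n_x²+n_y²)/n_z = 0.610/0.231, so δ = 69.3°.
Dip direction = azimuth of (n_x, n_y) = atan2(0.467, -0.393) = 130°.

true dip 69°, dip direction 130°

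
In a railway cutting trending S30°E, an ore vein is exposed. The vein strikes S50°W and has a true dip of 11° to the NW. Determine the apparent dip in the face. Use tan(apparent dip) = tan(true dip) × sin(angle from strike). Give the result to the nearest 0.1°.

10.8°

The strike is S50°W and the section trends S30°E; the acute angle between them is β = 80°.
tan(apparent dip) = tan 11° · sin 80° = 0.1914
apparent dip = arctan 0.1914 = 10.84°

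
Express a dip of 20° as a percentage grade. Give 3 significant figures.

grade % = 100 × tan 20° = 100 × 0.3640

36.4%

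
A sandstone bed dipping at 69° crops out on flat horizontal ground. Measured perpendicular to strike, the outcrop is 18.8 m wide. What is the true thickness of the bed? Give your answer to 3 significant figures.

17.6 m

True thickness t = w · sin(dip) = 18.8 × sin 69°
t = 18.8 × 0.9336 = 17.551 m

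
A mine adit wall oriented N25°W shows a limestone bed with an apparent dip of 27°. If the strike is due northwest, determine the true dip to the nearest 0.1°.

β = acute angle between strike due northwest and section N25°W = 20°.
tan(true dip) = tan 27° / sin 20° = 1.4898
true dip = arctan 1.4898 = 56.13°

56.1°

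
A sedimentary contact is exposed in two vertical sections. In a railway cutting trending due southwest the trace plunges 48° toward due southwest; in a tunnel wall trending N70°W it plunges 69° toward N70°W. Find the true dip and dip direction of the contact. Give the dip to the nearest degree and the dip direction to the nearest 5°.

Represent each trace as a vector plunging at its apparent dip toward its trend (east-north-up frame): v₁ = (-0.473, -0.473, -0.743), v₂ = (-0.337, 0.123, -0.934).
The plane normal is n = v₁ × v₂ ∝ (-0.533, 0.191, 0.217).
True dip = arccos(n_z / |n|) = arccos(0.3584) = 69.0°.
The horizontal component of n points toward azimuth atan2(n_x, n_y) = 290°, the dip direction.

true dip 69°, dip direction 290°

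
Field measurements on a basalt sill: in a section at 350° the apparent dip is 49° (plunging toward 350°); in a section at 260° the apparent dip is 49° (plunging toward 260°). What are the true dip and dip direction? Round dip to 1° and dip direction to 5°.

true dip 58°, dip direction 305°

Represent each trace as a vector plunging at its apparent dip toward its trend (east-north-up frame): v₁ = (-0.114, 0.646, -0.755), v₂ = (-0.646, -0.114, -0.755).
Cross product v₁ × v₂ gives the pole to the plane: n ∝ (-0.574, 0.402, 0.430).
Dip δ = arctan(|n_h|/n_z) = arctan(0.700/0.430) = 58.4°.
Dip direction = atan2(-0.574, 0.402) = 305° (azimuth of n's horizontal projection).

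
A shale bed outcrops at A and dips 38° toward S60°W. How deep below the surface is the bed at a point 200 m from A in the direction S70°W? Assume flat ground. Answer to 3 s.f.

The hole lies 10° from the dip direction, so the down-dip offset is 200 × cos 10° = 196.96 m.
Depth = down-dip offset × tan(dip) = 196.96 × tan 38° = 196.96 × 0.7813
Depth = 153.88 m

154 m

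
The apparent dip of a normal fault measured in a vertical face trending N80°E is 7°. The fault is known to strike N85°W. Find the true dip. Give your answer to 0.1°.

β = acute angle between strike N85°W and section N80°E = 15°.
tan(true dip) = tan 7° / sin 15° = 0.4744
true dip = arctan 0.4744 = 25.38°

25.4°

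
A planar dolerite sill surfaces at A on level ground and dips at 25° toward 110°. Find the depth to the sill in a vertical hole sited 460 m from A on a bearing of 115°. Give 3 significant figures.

214 m

The hole lies 5° from the dip direction, so the down-dip offset is 460 × cos 5° = 458.25 m.
Depth = down-dip offset × tan(dip) = 458.25 × tan 25° = 458.25 × 0.4663
Depth = 213.69 m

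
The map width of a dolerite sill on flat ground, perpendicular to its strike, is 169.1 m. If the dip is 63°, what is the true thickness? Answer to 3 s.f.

True thickness t = w · sin(dip) = 169.1 × sin 63°
t = 169.1 × 0.8910 = 150.669 m

151 m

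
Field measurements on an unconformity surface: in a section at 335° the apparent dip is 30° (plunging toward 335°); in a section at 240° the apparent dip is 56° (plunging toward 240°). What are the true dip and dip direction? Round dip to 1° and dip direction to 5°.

Represent each trace as a vector plunging at its apparent dip toward its trend (east-north-up frame): v₁ = (-0.366, 0.785, -0.500), v₂ = (-0.484, -0.280, -0.829).
Cross product v₁ × v₂ gives the pole to the plane: n ∝ (-0.790, -0.061, 0.482).
Dip δ = arctan(|n_h|/n_z) = arctan(0.793/0.482) = 58.7°.
The horizontal component of n points toward azimuth atan2(n_x, n_y) = 266°, the dip direction.

true dip 59°, dip direction 265°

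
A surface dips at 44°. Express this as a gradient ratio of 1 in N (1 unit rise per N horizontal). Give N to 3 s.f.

1 : N means tan θ = 1/N, so N = 1/tan 44° = 1/0.9657

1 in 1.04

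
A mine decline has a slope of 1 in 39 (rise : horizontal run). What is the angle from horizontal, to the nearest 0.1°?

1.5°

tan θ = 1/39 = 0.0256
θ = arctan(0.0256) = 1.47°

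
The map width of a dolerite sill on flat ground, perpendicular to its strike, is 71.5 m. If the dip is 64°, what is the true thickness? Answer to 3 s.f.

64.3 m

True thickness t = w · sin(dip) = 71.5 × sin 64°
t = 71.5 × 0.8988 = 64.264 m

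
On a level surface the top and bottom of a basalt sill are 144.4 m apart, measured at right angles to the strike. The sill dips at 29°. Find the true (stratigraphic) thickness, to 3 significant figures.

70.0 m

True thickness t = w · sin(dip) = 144.4 × sin 29°
t = 144.4 × 0.4848 = 70.007 m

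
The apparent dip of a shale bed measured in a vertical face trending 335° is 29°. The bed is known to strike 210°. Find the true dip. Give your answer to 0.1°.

34.1°

The section is 55° from the strike.
tan δ = tan α / sin β = tan 29° / sin 55° = 0.5543 / 0.8192 = 0.6767
true dip = arctan 0.6767 = 34.09°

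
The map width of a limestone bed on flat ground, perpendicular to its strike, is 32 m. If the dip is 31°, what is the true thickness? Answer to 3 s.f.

16.5 m

True thickness t = w · sin(dip) = 32 × sin 31°
t = 32 × 0.5150 = 16.481 m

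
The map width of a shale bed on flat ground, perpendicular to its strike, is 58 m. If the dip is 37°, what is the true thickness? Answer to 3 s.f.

34.9 m

True thickness t = w · sin(dip) = 58 × sin 37°
t = 58 × 0.6018 = 34.905 m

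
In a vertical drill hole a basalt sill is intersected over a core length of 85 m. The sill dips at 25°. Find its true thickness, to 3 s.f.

77.0 m

True thickness t = h · cos(dip) = 85 × cos 25°
t = 85 × 0.9063 = 77.036 m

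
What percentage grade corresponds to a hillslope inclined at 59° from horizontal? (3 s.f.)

166%

grade % = 100 × tan 59° = 100 × 1.6643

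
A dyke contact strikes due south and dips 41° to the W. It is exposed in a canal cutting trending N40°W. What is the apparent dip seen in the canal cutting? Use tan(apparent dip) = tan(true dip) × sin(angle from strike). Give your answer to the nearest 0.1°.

29.2°

The section lies 40° from the strike.
tan α = tan 41° × sin 40° = 0.8693 × 0.6428 = 0.5588
apparent dip = arctan 0.5588 = 29.20°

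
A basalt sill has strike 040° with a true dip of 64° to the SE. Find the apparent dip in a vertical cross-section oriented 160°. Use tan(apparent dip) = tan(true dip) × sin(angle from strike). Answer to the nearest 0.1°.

60.6°

The section lies 60° from the strike.
tan α = tan 64° × sin 60° = 2.0503 × 0.8660 = 1.7756
α = arctan(1.7756) = 60.61°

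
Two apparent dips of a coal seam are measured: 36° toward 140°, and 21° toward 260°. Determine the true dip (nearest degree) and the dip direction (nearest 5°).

true dip 48°, dip direction 190°

Each apparent-dip line lies in the plane. As unit vectors (x east, y north, z up), v₁ plunges 36°→140° and v₂ plunges 21°→260°.
The plane normal is n = v₁ × v₂ ∝ (-0.127, -0.727, 0.654).
True dip = arccos(n_z / |n|) = arccos(0.6634) = 48.4°.
Dip direction = azimuth of (n_x, n_y) = atan2(-0.127, -0.727) = 190°.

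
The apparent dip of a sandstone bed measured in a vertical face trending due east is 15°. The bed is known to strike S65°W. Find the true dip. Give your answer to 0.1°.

The section is 25° from the strike.
tan(true dip) = tan 15° / sin 25° = 0.6340
δ = arctan(0.6340) = 32.38°

32.4°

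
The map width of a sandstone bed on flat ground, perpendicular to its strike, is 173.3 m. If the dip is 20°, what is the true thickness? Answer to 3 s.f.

59.3 m

True thickness t = w · sin(dip) = 173.3 × sin 20°
t = 173.3 × 0.3420 = 59.272 m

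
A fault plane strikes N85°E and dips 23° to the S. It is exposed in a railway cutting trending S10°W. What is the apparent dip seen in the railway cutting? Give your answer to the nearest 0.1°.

The section lies 75° from the strike.
tan α = tan 23° × sin 75° = 0.4245 × 0.9659 = 0.4100
α = arctan(0.4100) = 22.29°

22.3°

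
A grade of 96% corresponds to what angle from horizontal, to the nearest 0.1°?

43.8°

tan θ = 96/100 = 0.9600
θ = arctan(0.9600) = 43.83°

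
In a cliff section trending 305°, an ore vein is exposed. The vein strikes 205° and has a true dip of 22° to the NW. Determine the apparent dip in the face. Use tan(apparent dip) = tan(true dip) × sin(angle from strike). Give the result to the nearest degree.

The section lies 80° from the strike.
tan α = tan 22° × sin 80° = 0.4040 × 0.9848 = 0.3979
α = arctan(0.3979) = 21.70°

22°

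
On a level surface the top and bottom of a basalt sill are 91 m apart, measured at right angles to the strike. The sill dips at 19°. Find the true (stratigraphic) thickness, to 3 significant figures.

29.6 m

True thickness t = w · sin(dip) = 91 × sin 19°
t = 91 × 0.3256 = 29.627 m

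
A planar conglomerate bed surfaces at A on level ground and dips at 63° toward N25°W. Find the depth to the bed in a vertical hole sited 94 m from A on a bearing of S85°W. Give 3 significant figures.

63.1 m

The hole lies 70° from the dip direction, so the down-dip offset is 94 × cos 70° = 32.15 m.
Depth = down-dip offset × tan(dip) = 32.15 × tan 63° = 32.15 × 1.9626
Depth = 63.10 m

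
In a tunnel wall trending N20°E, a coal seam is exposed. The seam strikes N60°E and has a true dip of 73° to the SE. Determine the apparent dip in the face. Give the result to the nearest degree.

65°

Angle between strike (N60°E) and section (N20°E): β = 40°.
tan(apparent dip) = tan 73° · sin 40° = 2.1025
α = arctan(2.1025) = 64.56°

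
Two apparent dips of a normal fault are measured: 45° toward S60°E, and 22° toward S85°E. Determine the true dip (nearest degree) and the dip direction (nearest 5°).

true dip 57°, dip direction 170°

The two traces are lines in the plane: v₁ = (sin 120°·cos 45°, cos 120°·cos 45°, −sin 45°), v₂ = (sin 95°·cos 22°, cos 95°·cos 22°, −sin 22°).
Cross product v₁ × v₂ gives the pole to the plane: n ∝ (0.075, -0.424, 0.277).
Dip δ = arctan(|n_h|/n_z) = arctan(0.430/0.277) = 57.2°.
Dip direction = azimuth of (n_x, n_y) = atan2(0.075, -0.424) = 170°.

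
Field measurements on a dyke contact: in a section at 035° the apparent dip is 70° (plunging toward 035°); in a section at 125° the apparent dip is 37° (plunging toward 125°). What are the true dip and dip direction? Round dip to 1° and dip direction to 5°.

true dip 71°, dip direction 050°

Represent each trace as a vector plunging at its apparent dip toward its trend (east-north-up frame): v₁ = (0.196, 0.280, -0.940), v₂ = (0.654, -0.458, -0.602).
n = v₁ × v₂ = (0.599, 0.497, 0.273) (taken with n_z > 0).
True dip = arccos(n_z / |n|) = arccos(0.3312) = 70.7°.
The horizontal component of n points toward azimuth atan2(n_x, n_y) = 50°, the dip direction.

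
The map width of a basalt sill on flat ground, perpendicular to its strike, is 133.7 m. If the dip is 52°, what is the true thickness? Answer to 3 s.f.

True thickness t = w · sin(dip) = 133.7 × sin 52°
t = 133.7 × 0.7880 = 105.357 m

105 m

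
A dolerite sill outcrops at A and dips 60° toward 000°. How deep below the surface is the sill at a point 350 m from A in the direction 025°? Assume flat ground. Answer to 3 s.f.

549 m

The hole lies 25° from the dip direction, so the down-dip offset is 350 × cos 25° = 317.21 m.
Depth = down-dip offset × tan(dip) = 317.21 × tan 60° = 317.21 × 1.7321
Depth = 549.42 m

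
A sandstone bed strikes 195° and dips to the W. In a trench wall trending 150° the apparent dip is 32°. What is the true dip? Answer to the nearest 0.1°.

41.5°

β = acute angle between strike 195° and section 150° = 45°.
tan δ = tan α / sin β = tan 32° / sin 45° = 0.6249 / 0.7071 = 0.8837
δ = arctan(0.8837) = 41.47°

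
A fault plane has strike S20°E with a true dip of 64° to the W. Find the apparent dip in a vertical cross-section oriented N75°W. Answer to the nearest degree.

59°

Angle between strike (S20°E) and section (N75°W): β = 55°.
tan α = tan 64° × sin 55° = 2.0503 × 0.8192 = 1.6795
α = arctan(1.6795) = 59.23°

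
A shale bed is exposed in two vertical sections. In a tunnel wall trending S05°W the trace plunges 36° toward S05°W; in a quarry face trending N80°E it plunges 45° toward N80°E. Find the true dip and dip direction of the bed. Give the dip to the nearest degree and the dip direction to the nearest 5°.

true dip 55°, dip direction 125°

The two traces are lines in the plane: v₁ = (sin 185°·cos 36°, cos 185°·cos 36°, −sin 36°), v₂ = (sin 80°·cos 45°, cos 80°·cos 45°, −sin 45°).
Cross product v₁ × v₂ gives the pole to the plane: n ∝ (0.642, -0.459, 0.553).
True dip = arccos(n_z / |n|) = arccos(0.5735) = 55.0°.
Dip direction = atan2(0.642, -0.459) = 126° (azimuth of n's horizontal projection).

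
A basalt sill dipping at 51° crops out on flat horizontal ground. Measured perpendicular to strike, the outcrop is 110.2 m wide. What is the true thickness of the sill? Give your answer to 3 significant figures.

True thickness t = w · sin(dip) = 110.2 × sin 51°
t = 110.2 × 0.7771 = 85.641 m

85.6 m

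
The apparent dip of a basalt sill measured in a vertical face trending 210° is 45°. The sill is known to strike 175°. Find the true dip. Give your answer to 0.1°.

The section is 35° from the strike.
tan δ = tan α / sin β = tan 45° / sin 35° = 1.0000 / 0.5736 = 1.7434
δ = arctan(1.7434) = 60.16°

60.2°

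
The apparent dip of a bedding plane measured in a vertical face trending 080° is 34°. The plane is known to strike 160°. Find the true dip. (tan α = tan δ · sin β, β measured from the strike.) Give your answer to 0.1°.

34.4°

β = acute angle between strike 160° and section 080° = 80°.
tan δ = tan α / sin β = tan 34° / sin 80° = 0.6745 / 0.9848 = 0.6849
δ = arctan(0.6849) = 34.41°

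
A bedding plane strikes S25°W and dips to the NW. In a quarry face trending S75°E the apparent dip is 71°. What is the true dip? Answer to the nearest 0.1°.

The section is 80° from the strike.
tan(true dip) = tan 71° / sin 80° = 2.9490
δ = arctan(2.9490) = 71.27°

71.3°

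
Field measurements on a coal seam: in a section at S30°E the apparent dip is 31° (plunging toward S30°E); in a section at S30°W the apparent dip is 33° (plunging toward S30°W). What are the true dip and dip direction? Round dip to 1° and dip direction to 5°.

true dip 36°, dip direction 185°

The two traces are lines in the plane: v₁ = (sin 150°·cos 31°, cos 150°·cos 31°, −sin 31°), v₂ = (sin 210°·cos 33°, cos 210°·cos 33°, −sin 33°).
The plane normal is n = v₁ × v₂ ∝ (-0.030, -0.449, 0.623).
True dip = arccos(n_z / |n|) = arccos(0.8102) = 35.9°.
Dip direction = atan2(-0.030, -0.449) = 184° (azimuth of n's horizontal projection).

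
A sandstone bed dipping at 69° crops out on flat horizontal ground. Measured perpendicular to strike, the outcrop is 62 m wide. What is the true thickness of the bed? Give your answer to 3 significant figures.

57.9 m

True thickness t = w · sin(dip) = 62 × sin 69°
t = 62 × 0.9336 = 57.882 m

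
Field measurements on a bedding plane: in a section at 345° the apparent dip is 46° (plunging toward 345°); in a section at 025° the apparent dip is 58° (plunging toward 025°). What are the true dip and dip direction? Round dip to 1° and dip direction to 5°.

true dip 58°, dip direction 035°

Represent each trace as a vector plunging at its apparent dip toward its trend (east-north-up frame): v₁ = (-0.180, 0.671, -0.719), v₂ = (0.224, 0.480, -0.848).
n = v₁ × v₂ = (0.224, 0.314, 0.237) (taken with n_z > 0).
True dip = arccos(n_z / |n|) = arccos(0.5235) = 58.4°.
The horizontal component of n points toward azimuth atan2(n_x, n_y) = 35°, the dip direction.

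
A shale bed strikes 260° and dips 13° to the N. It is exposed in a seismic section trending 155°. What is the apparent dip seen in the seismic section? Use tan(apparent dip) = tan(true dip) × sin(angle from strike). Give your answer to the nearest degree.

13°

The section lies 75° from the strike.
tan α = tan 13° × sin 75° = 0.2309 × 0.9659 = 0.2230
α = arctan(0.2230) = 12.57°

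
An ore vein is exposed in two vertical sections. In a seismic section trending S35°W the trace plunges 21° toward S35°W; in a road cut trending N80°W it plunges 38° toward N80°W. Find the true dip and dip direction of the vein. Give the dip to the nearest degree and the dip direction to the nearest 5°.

true dip 38°, dip direction 275°

Each apparent-dip line lies in the plane. As unit vectors (x east, y north, z up), v₁ plunges 21°→S35°W and v₂ plunges 38°→N80°W.
Cross product v₁ × v₂ gives the pole to the plane: n ∝ (-0.520, 0.052, 0.667).
True dip = arccos(n_z / |n|) = arccos(0.7872) = 38.1°.
Dip direction = atan2(-0.520, 0.052) = 276° (azimuth of n's horizontal projection).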